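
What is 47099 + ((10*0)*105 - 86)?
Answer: 47013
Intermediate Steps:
47099 + ((10*0)*105 - 86) = 47099 + (0*105 - 86) = 47099 + (0 - 86) = 47099 - 86 = 47013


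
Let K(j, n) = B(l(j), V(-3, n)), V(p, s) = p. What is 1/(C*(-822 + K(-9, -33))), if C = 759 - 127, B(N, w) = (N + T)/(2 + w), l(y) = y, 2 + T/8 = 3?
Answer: -1/518872 ≈ -1.9273e-6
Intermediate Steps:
T = 8 (T = -16 + 8*3 = -16 + 24 = 8)
B(N, w) = (8 + N)/(2 + w) (B(N, w) = (N + 8)/(2 + w) = (8 + N)/(2 + w))
K(j, n) = -8 - j (K(j, n) = (8 + j)/(2 - 3) = (8 + j)/(-1) = -(8 + j) = -8 - j)
C = 632
1/(C*(-822 + K(-9, -33))) = 1/(632*(-822 + (-8 - 1*(-9)))) = 1/(632*(-822 + (-8 + 9))) = 1/(632*(-822 + 1)) = 1/(632*(-821)) = 1/(-518872) = -1/518872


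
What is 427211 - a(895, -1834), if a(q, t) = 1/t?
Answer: 783504975/1834 ≈ 4.2721e+5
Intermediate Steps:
427211 - a(895, -1834) = 427211 - 1/(-1834) = 427211 - 1*(-1/1834) = 427211 + 1/1834 = 783504975/1834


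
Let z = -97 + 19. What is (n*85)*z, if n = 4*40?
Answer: -1060800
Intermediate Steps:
n = 160
z = -78
(n*85)*z = (160*85)*(-78) = 13600*(-78) = -1060800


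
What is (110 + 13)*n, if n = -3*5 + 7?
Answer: -984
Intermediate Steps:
n = -8 (n = -15 + 7 = -8)
(110 + 13)*n = (110 + 13)*(-8) = 123*(-8) = -984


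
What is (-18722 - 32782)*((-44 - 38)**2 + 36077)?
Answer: -2204422704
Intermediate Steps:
(-18722 - 32782)*((-44 - 38)**2 + 36077) = -51504*((-82)**2 + 36077) = -51504*(6724 + 36077) = -51504*42801 = -2204422704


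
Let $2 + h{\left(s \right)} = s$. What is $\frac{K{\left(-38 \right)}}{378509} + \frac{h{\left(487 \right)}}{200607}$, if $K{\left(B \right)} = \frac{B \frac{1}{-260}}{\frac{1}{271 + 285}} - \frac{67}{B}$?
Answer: $\frac{494573534647}{187550940758610} \approx 0.002637$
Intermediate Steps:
$h{\left(s \right)} = -2 + s$
$K{\left(B \right)} = - \frac{67}{B} - \frac{139 B}{65}$ ($K{\left(B \right)} = \frac{B \left(- \frac{1}{260}\right)}{\frac{1}{556}} - \frac{67}{B} = - \frac{B}{260} \frac{1}{\frac{1}{556}} - \frac{67}{B} = - \frac{B}{260} \cdot 556 - \frac{67}{B} = - \frac{139 B}{65} - \frac{67}{B} = - \frac{67}{B} - \frac{139 B}{65}$)
$\frac{K{\left(-38 \right)}}{378509} + \frac{h{\left(487 \right)}}{200607} = \frac{- \frac{67}{-38} - - \frac{5282}{65}}{378509} + \frac{-2 + 487}{200607} = \left(\left(-67\right) \left(- \frac{1}{38}\right) + \frac{5282}{65}\right) \frac{1}{378509} + 485 \cdot \frac{1}{200607} = \left(\frac{67}{38} + \frac{5282}{65}\right) \frac{1}{378509} + \frac{485}{200607} = \frac{205071}{2470} \cdot \frac{1}{378509} + \frac{485}{200607} = \frac{205071}{934917230} + \frac{485}{200607} = \frac{494573534647}{187550940758610}$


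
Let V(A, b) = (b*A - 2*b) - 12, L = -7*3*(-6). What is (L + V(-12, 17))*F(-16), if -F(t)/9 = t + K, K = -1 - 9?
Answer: -29016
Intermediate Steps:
K = -10
L = 126 (L = -21*(-6) = 126)
V(A, b) = -12 - 2*b + A*b (V(A, b) = (A*b - 2*b) - 12 = (-2*b + A*b) - 12 = -12 - 2*b + A*b)
F(t) = 90 - 9*t (F(t) = -9*(t - 10) = -9*(-10 + t) = 90 - 9*t)
(L + V(-12, 17))*F(-16) = (126 + (-12 - 2*17 - 12*17))*(90 - 9*(-16)) = (126 + (-12 - 34 - 204))*(90 + 144) = (126 - 250)*234 = -124*234 = -29016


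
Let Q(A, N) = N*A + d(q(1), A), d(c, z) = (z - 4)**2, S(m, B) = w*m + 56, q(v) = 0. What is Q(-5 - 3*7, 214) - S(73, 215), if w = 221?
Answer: -20853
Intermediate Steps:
S(m, B) = 56 + 221*m (S(m, B) = 221*m + 56 = 56 + 221*m)
d(c, z) = (-4 + z)**2
Q(A, N) = (-4 + A)**2 + A*N (Q(A, N) = N*A + (-4 + A)**2 = A*N + (-4 + A)**2 = (-4 + A)**2 + A*N)
Q(-5 - 3*7, 214) - S(73, 215) = ((-4 + (-5 - 3*7))**2 + (-5 - 3*7)*214) - (56 + 221*73) = ((-4 + (-5 - 21))**2 + (-5 - 21)*214) - (56 + 16133) = ((-4 - 26)**2 - 26*214) - 1*16189 = ((-30)**2 - 5564) - 16189 = (900 - 5564) - 16189 = -4664 - 16189 = -20853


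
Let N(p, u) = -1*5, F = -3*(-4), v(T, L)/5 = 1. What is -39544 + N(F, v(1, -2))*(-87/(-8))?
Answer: -316787/8 ≈ -39598.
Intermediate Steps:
v(T, L) = 5 (v(T, L) = 5*1 = 5)
F = 12
N(p, u) = -5
-39544 + N(F, v(1, -2))*(-87/(-8)) = -39544 - (-435)/(-8) = -39544 - (-435)*(-1)/8 = -39544 - 5*87/8 = -39544 - 435/8 = -316787/8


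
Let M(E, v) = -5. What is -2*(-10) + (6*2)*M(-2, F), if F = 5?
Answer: -40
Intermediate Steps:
-2*(-10) + (6*2)*M(-2, F) = -2*(-10) + (6*2)*(-5) = 20 + 12*(-5) = 20 - 60 = -40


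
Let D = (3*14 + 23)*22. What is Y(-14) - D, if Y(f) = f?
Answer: -1444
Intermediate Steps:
D = 1430 (D = (42 + 23)*22 = 65*22 = 1430)
Y(-14) - D = -14 - 1*1430 = -14 - 1430 = -1444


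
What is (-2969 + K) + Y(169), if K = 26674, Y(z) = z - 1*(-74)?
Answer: 23948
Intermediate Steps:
Y(z) = 74 + z (Y(z) = z + 74 = 74 + z)
(-2969 + K) + Y(169) = (-2969 + 26674) + (74 + 169) = 23705 + 243 = 23948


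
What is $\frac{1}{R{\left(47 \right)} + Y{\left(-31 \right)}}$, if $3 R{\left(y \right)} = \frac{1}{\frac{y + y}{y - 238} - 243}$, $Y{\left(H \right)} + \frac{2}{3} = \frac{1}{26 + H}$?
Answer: $- \frac{697605}{605546} \approx -1.152$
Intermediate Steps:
$Y{\left(H \right)} = - \frac{2}{3} + \frac{1}{26 + H}$
$R{\left(y \right)} = \frac{1}{3 \left(-243 + \frac{2 y}{-238 + y}\right)}$ ($R{\left(y \right)} = \frac{1}{3 \left(\frac{y + y}{y - 238} - 243\right)} = \frac{1}{3 \left(\frac{2 y}{-238 + y} - 243\right)} = \frac{1}{3 \left(-243 + \frac{2 y}{-238 + y}\right)}$)
$\frac{1}{R{\left(47 \right)} + Y{\left(-31 \right)}} = \frac{1}{\frac{238 - 47}{3 \left(-57834 + 241 \cdot 47\right)} + \frac{-49 - -62}{3 \left(26 - 31\right)}} = \frac{1}{\frac{238 - 47}{3 \left(-57834 + 11327\right)} + \frac{-49 + 62}{3 \left(-5\right)}} = \frac{1}{\frac{1}{3} \frac{1}{-46507} \cdot 191 + \frac{1}{3} \left(- \frac{1}{5}\right) 13} = \frac{1}{\frac{1}{3} \left(- \frac{1}{46507}\right) 191 - \frac{13}{15}} = \frac{1}{- \frac{191}{139521} - \frac{13}{15}} = \frac{1}{- \frac{605546}{697605}} = - \frac{697605}{605546}$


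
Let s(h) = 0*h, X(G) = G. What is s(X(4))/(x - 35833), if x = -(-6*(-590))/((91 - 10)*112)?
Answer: 0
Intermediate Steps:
s(h) = 0
x = -295/756 (x = -3540/(81*112) = -3540/9072 = -1*295/756 = -295/756 ≈ -0.39021)
s(X(4))/(x - 35833) = 0/(-295/756 - 35833) = 0/(-27090043/756) = 0*(-756/27090043) = 0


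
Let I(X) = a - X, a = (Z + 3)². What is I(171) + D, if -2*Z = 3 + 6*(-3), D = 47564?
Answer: 190013/4 ≈ 47503.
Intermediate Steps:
Z = 15/2 (Z = -(3 + 6*(-3))/2 = -(3 - 18)/2 = -½*(-15) = 15/2 ≈ 7.5000)
a = 441/4 (a = (15/2 + 3)² = (21/2)² = 441/4 ≈ 110.25)
I(X) = 441/4 - X
I(171) + D = (441/4 - 1*171) + 47564 = (441/4 - 171) + 47564 = -243/4 + 47564 = 190013/4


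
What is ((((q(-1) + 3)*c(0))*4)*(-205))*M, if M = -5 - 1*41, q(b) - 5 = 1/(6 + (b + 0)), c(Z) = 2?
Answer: 618608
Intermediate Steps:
q(b) = 5 + 1/(6 + b) (q(b) = 5 + 1/(6 + (b + 0)) = 5 + 1/(6 + b))
M = -46 (M = -5 - 41 = -46)
((((q(-1) + 3)*c(0))*4)*(-205))*M = (((((31 + 5*(-1))/(6 - 1) + 3)*2)*4)*(-205))*(-46) = (((((31 - 5)/5 + 3)*2)*4)*(-205))*(-46) = (((((1/5)*26 + 3)*2)*4)*(-205))*(-46) = ((((26/5 + 3)*2)*4)*(-205))*(-46) = ((((41/5)*2)*4)*(-205))*(-46) = (((82/5)*4)*(-205))*(-46) = ((328/5)*(-205))*(-46) = -13448*(-46) = 618608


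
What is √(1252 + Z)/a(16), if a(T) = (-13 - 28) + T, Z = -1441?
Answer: -3*I*√21/25 ≈ -0.54991*I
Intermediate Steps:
a(T) = -41 + T
√(1252 + Z)/a(16) = √(1252 - 1441)/(-41 + 16) = √(-189)/(-25) = (3*I*√21)*(-1/25) = -3*I*√21/25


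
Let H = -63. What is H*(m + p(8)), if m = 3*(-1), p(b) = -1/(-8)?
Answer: 1449/8 ≈ 181.13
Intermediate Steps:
p(b) = 1/8 (p(b) = -1*(-1/8) = 1/8)
m = -3
H*(m + p(8)) = -63*(-3 + 1/8) = -63*(-23/8) = 1449/8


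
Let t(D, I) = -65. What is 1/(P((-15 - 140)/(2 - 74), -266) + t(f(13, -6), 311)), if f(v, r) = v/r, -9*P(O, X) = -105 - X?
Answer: -9/746 ≈ -0.012064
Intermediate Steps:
P(O, X) = 35/3 + X/9 (P(O, X) = -(-105 - X)/9 = 35/3 + X/9)
1/(P((-15 - 140)/(2 - 74), -266) + t(f(13, -6), 311)) = 1/((35/3 + (⅑)*(-266)) - 65) = 1/((35/3 - 266/9) - 65) = 1/(-161/9 - 65) = 1/(-746/9) = -9/746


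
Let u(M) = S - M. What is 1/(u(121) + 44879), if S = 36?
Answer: 1/44794 ≈ 2.2324e-5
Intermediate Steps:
u(M) = 36 - M
1/(u(121) + 44879) = 1/((36 - 1*121) + 44879) = 1/((36 - 121) + 44879) = 1/(-85 + 44879) = 1/44794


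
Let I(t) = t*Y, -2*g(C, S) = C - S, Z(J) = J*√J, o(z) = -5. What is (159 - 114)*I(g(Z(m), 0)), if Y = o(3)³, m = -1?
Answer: -5625*I/2 ≈ -2812.5*I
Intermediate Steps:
Z(J) = J^(3/2)
Y = -125 (Y = (-5)³ = -125)
g(C, S) = S/2 - C/2 (g(C, S) = -(C - S)/2 = S/2 - C/2)
I(t) = -125*t (I(t) = t*(-125) = -125*t)
(159 - 114)*I(g(Z(m), 0)) = (159 - 114)*(-125*((½)*0 - (-1)*I/2)) = 45*(-125*(0 - (-1)*I/2)) = 45*(-125*(0 + I/2)) = 45*(-125*I/2) = -5625*I/2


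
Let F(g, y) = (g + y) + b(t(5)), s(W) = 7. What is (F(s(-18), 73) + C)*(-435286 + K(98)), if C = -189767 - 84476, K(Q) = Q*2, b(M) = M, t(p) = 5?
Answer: 119283404220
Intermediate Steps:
K(Q) = 2*Q
C = -274243
F(g, y) = 5 + g + y (F(g, y) = (g + y) + 5 = 5 + g + y)
(F(s(-18), 73) + C)*(-435286 + K(98)) = ((5 + 7 + 73) - 274243)*(-435286 + 2*98) = (85 - 274243)*(-435286 + 196) = -274158*(-435090) = 119283404220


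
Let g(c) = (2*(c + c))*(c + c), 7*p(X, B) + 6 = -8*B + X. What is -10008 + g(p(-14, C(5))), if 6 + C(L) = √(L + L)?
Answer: -479000/49 - 512*√10/7 ≈ -10007.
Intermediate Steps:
C(L) = -6 + √2*√L (C(L) = -6 + √(L + L) = -6 + √(2*L) = -6 + √2*√L)
p(X, B) = -6/7 - 8*B/7 + X/7 (p(X, B) = -6/7 + (-8*B + X)/7 = -6/7 + (X - 8*B)/7 = -6/7 + (-8*B/7 + X/7) = -6/7 - 8*B/7 + X/7)
g(c) = 8*c² (g(c) = (2*(2*c))*(2*c) = (4*c)*(2*c) = 8*c²)
-10008 + g(p(-14, C(5))) = -10008 + 8*(-6/7 - 8*(-6 + √2*√5)/7 + (⅐)*(-14))² = -10008 + 8*(-6/7 - 8*(-6 + √10)/7 - 2)² = -10008 + 8*(-6/7 + (48/7 - 8*√10/7) - 2)² = -10008 + 8*(4 - 8*√10/7)²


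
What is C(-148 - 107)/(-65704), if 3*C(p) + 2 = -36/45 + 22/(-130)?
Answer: 193/12812280 ≈ 1.5064e-5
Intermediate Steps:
C(p) = -193/195 (C(p) = -2/3 + (-36/45 + 22/(-130))/3 = -2/3 + (-36*1/45 + 22*(-1/130))/3 = -2/3 + (-4/5 - 11/65)/3 = -2/3 + (1/3)*(-63/65) = -2/3 - 21/65 = -193/195)
C(-148 - 107)/(-65704) = -193/195/(-65704) = -193/195*(-1/65704) = 193/12812280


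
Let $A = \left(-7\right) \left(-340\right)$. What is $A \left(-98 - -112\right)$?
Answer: $33320$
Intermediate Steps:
$A = 2380$
$A \left(-98 - -112\right) = 2380 \left(-98 - -112\right) = 2380 \left(-98 + 112\right) = 2380 \cdot 14 = 33320$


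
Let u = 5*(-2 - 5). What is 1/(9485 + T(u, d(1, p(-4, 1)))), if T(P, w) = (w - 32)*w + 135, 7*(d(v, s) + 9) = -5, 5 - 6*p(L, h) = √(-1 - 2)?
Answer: 49/491236 ≈ 9.9748e-5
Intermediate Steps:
p(L, h) = ⅚ - I*√3/6 (p(L, h) = ⅚ - √(-1 - 2)/6 = ⅚ - I*√3/6)
d(v, s) = -68/7 (d(v, s) = -9 + (⅐)*(-5) = -9 - 5/7 = -68/7)
u = -35 (u = 5*(-7) = -35)
T(P, w) = 135 + w*(-32 + w) (T(P, w) = (-32 + w)*w + 135 = w*(-32 + w) + 135 = 135 + w*(-32 + w))
1/(9485 + T(u, d(1, p(-4, 1)))) = 1/(9485 + (135 + (-68/7)² - 32*(-68/7))) = 1/(9485 + (135 + 4624/49 + 2176/7)) = 1/(9485 + 26471/49) = 1/(491236/49) = 49/491236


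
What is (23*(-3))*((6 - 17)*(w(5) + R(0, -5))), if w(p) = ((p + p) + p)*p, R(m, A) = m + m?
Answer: 56925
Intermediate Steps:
R(m, A) = 2*m
w(p) = 3*p² (w(p) = (2*p + p)*p = (3*p)*p = 3*p²)
(23*(-3))*((6 - 17)*(w(5) + R(0, -5))) = (23*(-3))*((6 - 17)*(3*5² + 2*0)) = -(-759)*(3*25 + 0) = -(-759)*(75 + 0) = -(-759)*75 = -69*(-825) = 56925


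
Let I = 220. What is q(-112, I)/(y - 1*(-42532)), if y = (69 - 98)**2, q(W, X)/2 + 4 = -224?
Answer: -456/43373 ≈ -0.010513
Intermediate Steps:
q(W, X) = -456 (q(W, X) = -8 + 2*(-224) = -8 - 448 = -456)
y = 841 (y = (-29)**2 = 841)
q(-112, I)/(y - 1*(-42532)) = -456/(841 - 1*(-42532)) = -456/(841 + 42532) = -456/43373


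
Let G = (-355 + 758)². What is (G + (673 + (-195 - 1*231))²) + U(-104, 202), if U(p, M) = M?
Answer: 223620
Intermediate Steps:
G = 162409 (G = 403² = 162409)
(G + (673 + (-195 - 1*231))²) + U(-104, 202) = (162409 + (673 + (-195 - 1*231))²) + 202 = (162409 + (673 + (-195 - 231))²) + 202 = (162409 + (673 - 426)²) + 202 = (162409 + 247²) + 202 = (162409 + 61009) + 202 = 223418 + 202 = 223620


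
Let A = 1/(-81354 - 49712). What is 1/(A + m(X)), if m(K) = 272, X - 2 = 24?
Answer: 131066/35649951 ≈ 0.0036765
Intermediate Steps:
X = 26 (X = 2 + 24 = 26)
A = -1/131066 (A = 1/(-131066) = -1/131066 ≈ -7.6297e-6)
1/(A + m(X)) = 1/(-1/131066 + 272) = 1/(35649951/131066) = 131066/35649951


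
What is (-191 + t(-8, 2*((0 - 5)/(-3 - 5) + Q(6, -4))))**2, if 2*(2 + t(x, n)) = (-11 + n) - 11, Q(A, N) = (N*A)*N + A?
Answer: 657721/64 ≈ 10277.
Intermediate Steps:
Q(A, N) = A + A*N**2 (Q(A, N) = (A*N)*N + A = A*N**2 + A = A + A*N**2)
t(x, n) = -13 + n/2 (t(x, n) = -2 + ((-11 + n) - 11)/2 = -2 + (-22 + n)/2 = -2 + (-11 + n/2) = -13 + n/2)
(-191 + t(-8, 2*((0 - 5)/(-3 - 5) + Q(6, -4))))**2 = (-191 + (-13 + (2*((0 - 5)/(-3 - 5) + 6*(1 + (-4)**2)))/2))**2 = (-191 + (-13 + (2*(-5/(-8) + 6*(1 + 16)))/2))**2 = (-191 + (-13 + (2*(-5*(-1/8) + 6*17))/2))**2 = (-191 + (-13 + (2*(5/8 + 102))/2))**2 = (-191 + (-13 + (2*(821/8))/2))**2 = (-191 + (-13 + (1/2)*(821/4)))**2 = (-191 + (-13 + 821/8))**2 = (-191 + 717/8)**2 = (-811/8)**2 = 657721/64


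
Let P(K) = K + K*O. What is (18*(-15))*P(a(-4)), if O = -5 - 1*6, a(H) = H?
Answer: -10800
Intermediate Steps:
O = -11 (O = -5 - 6 = -11)
P(K) = -10*K (P(K) = K + K*(-11) = K - 11*K = -10*K)
(18*(-15))*P(a(-4)) = (18*(-15))*(-10*(-4)) = -270*40 = -10800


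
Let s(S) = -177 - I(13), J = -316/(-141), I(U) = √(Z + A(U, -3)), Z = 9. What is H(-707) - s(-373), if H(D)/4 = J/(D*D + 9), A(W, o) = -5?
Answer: 6307958663/35239989 ≈ 179.00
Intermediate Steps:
I(U) = 2 (I(U) = √(9 - 5) = √4 = 2)
J = 316/141 (J = -316*(-1/141) = 316/141 ≈ 2.2411)
H(D) = 1264/(141*(9 + D²)) (H(D) = 4*(316/(141*(D*D + 9))) = 4*(316/(141*(D² + 9))) = 4*(316/(141*(9 + D²))) = 1264/(141*(9 + D²)))
s(S) = -179 (s(S) = -177 - 1*2 = -177 - 2 = -179)
H(-707) - s(-373) = 1264/(141*(9 + (-707)²)) - 1*(-179) = 1264/(141*(9 + 499849)) + 179 = (1264/141)/499858 + 179 = (1264/141)*(1/499858) + 179 = 632/35239989 + 179 = 6307958663/35239989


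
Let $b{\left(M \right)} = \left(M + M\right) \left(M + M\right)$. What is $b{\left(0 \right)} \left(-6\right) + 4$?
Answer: $4$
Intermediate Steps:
$b{\left(M \right)} = 4 M^{2}$ ($b{\left(M \right)} = 2 M 2 M = 4 M^{2}$)
$b{\left(0 \right)} \left(-6\right) + 4 = 4 \cdot 0^{2} \left(-6\right) + 4 = 4 \cdot 0 \left(-6\right) + 4 = 0 \left(-6\right) + 4 = 0 + 4 = 4$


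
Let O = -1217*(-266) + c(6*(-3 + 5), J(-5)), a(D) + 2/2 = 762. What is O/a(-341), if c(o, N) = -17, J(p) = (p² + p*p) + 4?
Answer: 323705/761 ≈ 425.37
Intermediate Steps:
J(p) = 4 + 2*p² (J(p) = (p² + p²) + 4 = 2*p² + 4 = 4 + 2*p²)
a(D) = 761 (a(D) = -1 + 762 = 761)
O = 323705 (O = -1217*(-266) - 17 = 323722 - 17 = 323705)
O/a(-341) = 323705/761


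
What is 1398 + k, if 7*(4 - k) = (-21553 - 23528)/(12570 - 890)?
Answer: 114672601/81760 ≈ 1402.6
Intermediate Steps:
k = 372121/81760 (k = 4 - (-21553 - 23528)/(7*(12570 - 890)) = 4 - (-45081)/(7*11680) = 4 - 1/7*(-45081/11680) = 4 + 45081/81760 = 372121/81760 ≈ 4.5514)
1398 + k = 1398 + 372121/81760 = 114672601/81760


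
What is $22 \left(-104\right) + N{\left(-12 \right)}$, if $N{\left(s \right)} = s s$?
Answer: $-2144$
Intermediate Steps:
$N{\left(s \right)} = s^{2}$
$22 \left(-104\right) + N{\left(-12 \right)} = 22 \left(-104\right) + \left(-12\right)^{2} = -2288 + 144 = -2144$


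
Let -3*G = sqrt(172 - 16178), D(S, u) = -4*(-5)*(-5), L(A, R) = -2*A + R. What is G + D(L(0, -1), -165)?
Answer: -100 - I*sqrt(16006)/3 ≈ -100.0 - 42.172*I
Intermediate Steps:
L(A, R) = R - 2*A
D(S, u) = -100 (D(S, u) = 20*(-5) = -100)
G = -I*sqrt(16006)/3 (G = -sqrt(172 - 16178)/3 = -I*sqrt(16006)/3 ≈ -42.172*I)
G + D(L(0, -1), -165) = -I*sqrt(16006)/3 - 100 = -100 - I*sqrt(16006)/3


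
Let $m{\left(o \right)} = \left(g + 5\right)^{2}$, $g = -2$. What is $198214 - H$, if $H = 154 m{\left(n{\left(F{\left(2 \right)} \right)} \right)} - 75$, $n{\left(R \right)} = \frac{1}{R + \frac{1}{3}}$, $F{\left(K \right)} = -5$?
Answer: $196903$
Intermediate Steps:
$n{\left(R \right)} = \frac{1}{\frac{1}{3} + R}$ ($n{\left(R \right)} = \frac{1}{R + \frac{1}{3}} = \frac{1}{\frac{1}{3} + R}$)
$m{\left(o \right)} = 9$ ($m{\left(o \right)} = \left(-2 + 5\right)^{2} = 3^{2} = 9$)
$H = 1311$ ($H = 154 \cdot 9 - 75 = 1386 - 75 = 1311$)
$198214 - H = 198214 - 1311 = 196903$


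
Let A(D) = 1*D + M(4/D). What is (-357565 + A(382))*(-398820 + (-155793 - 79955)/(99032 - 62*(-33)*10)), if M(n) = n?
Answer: 812796924362502947/5705743 ≈ 1.4245e+11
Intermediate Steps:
A(D) = D + 4/D (A(D) = 1*D + 4/D = D + 4/D)
(-357565 + A(382))*(-398820 + (-155793 - 79955)/(99032 - 62*(-33)*10)) = (-357565 + (382 + 4/382))*(-398820 + (-155793 - 79955)/(99032 - 62*(-33)*10)) = (-357565 + (382 + 4*(1/382)))*(-398820 - 235748/(99032 + 2046*10)) = (-357565 + (382 + 2/191))*(-398820 - 235748/(99032 + 20460)) = (-357565 + 72964/191)*(-398820 - 235748/119492) = -68221951*(-398820 - 235748*1/119492)/191 = -68221951*(-398820 - 58937/29873)/191 = -68221951/191*(-11914008797/29873) = 812796924362502947/5705743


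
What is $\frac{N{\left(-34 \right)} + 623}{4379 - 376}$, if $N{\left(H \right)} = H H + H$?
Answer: $\frac{1745}{4003} \approx 0.43592$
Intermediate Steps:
$N{\left(H \right)} = H + H^{2}$ ($N{\left(H \right)} = H^{2} + H = H + H^{2}$)
$\frac{N{\left(-34 \right)} + 623}{4379 - 376} = \frac{- 34 \left(1 - 34\right) + 623}{4379 - 376} = \frac{\left(-34\right) \left(-33\right) + 623}{4003} = \left(1122 + 623\right) \frac{1}{4003} = 1745 \cdot \frac{1}{4003} = \frac{1745}{4003}$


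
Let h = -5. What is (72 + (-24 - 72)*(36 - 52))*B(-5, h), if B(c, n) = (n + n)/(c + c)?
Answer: 1608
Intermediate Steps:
B(c, n) = n/c (B(c, n) = (2*n)/((2*c)) = (2*n)*(1/(2*c)) = n/c)
(72 + (-24 - 72)*(36 - 52))*B(-5, h) = (72 + (-24 - 72)*(36 - 52))*(-5/(-5)) = (72 - 96*(-16))*(-5*(-⅕)) = (72 + 1536)*1 = 1608*1 = 1608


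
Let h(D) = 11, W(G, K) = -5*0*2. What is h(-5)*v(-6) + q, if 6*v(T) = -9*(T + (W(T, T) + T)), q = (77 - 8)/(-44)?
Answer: 8643/44 ≈ 196.43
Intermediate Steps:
W(G, K) = 0 (W(G, K) = 0*2 = 0)
q = -69/44 (q = 69*(-1/44) = -69/44 ≈ -1.5682)
v(T) = -3*T (v(T) = (-9*(T + (0 + T)))/6 = (-9*(T + T))/6 = (-18*T)/6 = -3*T)
h(-5)*v(-6) + q = 11*(-3*(-6)) - 69/44 = 11*18 - 69/44 = 198 - 69/44 = 8643/44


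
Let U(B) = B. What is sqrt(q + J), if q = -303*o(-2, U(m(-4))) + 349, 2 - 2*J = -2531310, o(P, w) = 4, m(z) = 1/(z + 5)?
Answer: sqrt(1264793) ≈ 1124.6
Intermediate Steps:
m(z) = 1/(5 + z)
J = 1265656 (J = 1 - 1/2*(-2531310) = 1 + 1265655 = 1265656)
q = -863 (q = -303*4 + 349 = -1212 + 349 = -863)
sqrt(q + J) = sqrt(-863 + 1265656) = sqrt(1264793)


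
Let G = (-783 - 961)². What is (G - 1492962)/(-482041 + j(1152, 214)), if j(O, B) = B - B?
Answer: -1548574/482041 ≈ -3.2125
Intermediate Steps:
G = 3041536 (G = (-1744)² = 3041536)
j(O, B) = 0
(G - 1492962)/(-482041 + j(1152, 214)) = (3041536 - 1492962)/(-482041 + 0) = 1548574/(-482041) = 1548574*(-1/482041) = -1548574/482041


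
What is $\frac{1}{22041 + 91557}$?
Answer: $\frac{1}{113598} \approx 8.803 \cdot 10^{-6}$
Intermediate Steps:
$\frac{1}{22041 + 91557} = \frac{1}{113598}$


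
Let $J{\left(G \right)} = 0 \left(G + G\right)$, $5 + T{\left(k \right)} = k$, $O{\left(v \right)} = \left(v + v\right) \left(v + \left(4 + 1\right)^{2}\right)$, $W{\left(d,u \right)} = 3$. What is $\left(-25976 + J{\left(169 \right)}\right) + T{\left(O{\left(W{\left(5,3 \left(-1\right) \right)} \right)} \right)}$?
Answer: $-25813$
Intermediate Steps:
$O{\left(v \right)} = 2 v \left(25 + v\right)$ ($O{\left(v \right)} = 2 v \left(v + 5^{2}\right) = 2 v \left(v + 25\right) = 2 v \left(25 + v\right)$)
$T{\left(k \right)} = -5 + k$
$J{\left(G \right)} = 0$ ($J{\left(G \right)} = 0 \cdot 2 G = 0$)
$\left(-25976 + J{\left(169 \right)}\right) + T{\left(O{\left(W{\left(5,3 \left(-1\right) \right)} \right)} \right)} = \left(-25976 + 0\right) - \left(5 - 6 \left(25 + 3\right)\right) = -25976 - \left(5 - 168\right) = -25976 + \left(-5 + 168\right) = -25976 + 163 = -25813$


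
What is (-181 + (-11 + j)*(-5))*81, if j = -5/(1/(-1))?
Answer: -12231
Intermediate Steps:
j = 5 (j = -5/(-1) = -5*(-1) = 5)
(-181 + (-11 + j)*(-5))*81 = (-181 + (-11 + 5)*(-5))*81 = (-181 - 6*(-5))*81 = (-181 + 30)*81 = -151*81 = -12231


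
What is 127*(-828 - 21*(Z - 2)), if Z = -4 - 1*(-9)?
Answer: -113157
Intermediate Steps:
Z = 5 (Z = -4 + 9 = 5)
127*(-828 - 21*(Z - 2)) = 127*(-828 - 21*(5 - 2)) = 127*(-828 - 21*3) = 127*(-828 - 63) = 127*(-891) = -113157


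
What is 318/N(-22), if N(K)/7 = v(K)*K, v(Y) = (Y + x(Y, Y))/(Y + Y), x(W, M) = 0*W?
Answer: -318/77 ≈ -4.1299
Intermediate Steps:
x(W, M) = 0
v(Y) = ½ (v(Y) = (Y + 0)/(Y + Y) = Y/((2*Y)) = Y*(1/(2*Y)) = ½)
N(K) = 7*K/2 (N(K) = 7*(K/2) = 7*K/2)
318/N(-22) = 318/(((7/2)*(-22))) = 318/(-77) = 318*(-1/77) = -318/77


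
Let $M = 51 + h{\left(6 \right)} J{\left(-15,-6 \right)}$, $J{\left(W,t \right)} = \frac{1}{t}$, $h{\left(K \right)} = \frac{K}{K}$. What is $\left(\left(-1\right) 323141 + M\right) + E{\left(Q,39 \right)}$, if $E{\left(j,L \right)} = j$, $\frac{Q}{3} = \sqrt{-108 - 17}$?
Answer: $- \frac{1938541}{6} + 15 i \sqrt{5} \approx -3.2309 \cdot 10^{5} + 33.541 i$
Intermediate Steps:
$h{\left(K \right)} = 1$
$Q = 15 i \sqrt{5}$ ($Q = 3 \sqrt{-108 - 17} = 3 \sqrt{-125} = 3 \cdot 5 i \sqrt{5} = 15 i \sqrt{5} \approx 33.541 i$)
$M = \frac{305}{6}$ ($M = 51 + 1 \frac{1}{-6} = 51 + 1 \left(- \frac{1}{6}\right) = 51 - \frac{1}{6} = \frac{305}{6} \approx 50.833$)
$\left(\left(-1\right) 323141 + M\right) + E{\left(Q,39 \right)} = \left(\left(-1\right) 323141 + \frac{305}{6}\right) + 15 i \sqrt{5} = \left(-323141 + \frac{305}{6}\right) + 15 i \sqrt{5} = - \frac{1938541}{6} + 15 i \sqrt{5}$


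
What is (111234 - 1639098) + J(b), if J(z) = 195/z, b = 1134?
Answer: -577532527/378 ≈ -1.5279e+6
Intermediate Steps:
(111234 - 1639098) + J(b) = (111234 - 1639098) + 195/1134 = -1527864 + 195*(1/1134) = -1527864 + 65/378 = -577532527/378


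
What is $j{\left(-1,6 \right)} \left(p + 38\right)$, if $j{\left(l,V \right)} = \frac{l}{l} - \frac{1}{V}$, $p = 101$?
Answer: $\frac{695}{6} \approx 115.83$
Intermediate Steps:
$j{\left(l,V \right)} = 1 - \frac{1}{V}$
$j{\left(-1,6 \right)} \left(p + 38\right) = \frac{-1 + 6}{6} \left(101 + 38\right) = \frac{1}{6} \cdot 5 \cdot 139 = \frac{5}{6} \cdot 139 = \frac{695}{6}$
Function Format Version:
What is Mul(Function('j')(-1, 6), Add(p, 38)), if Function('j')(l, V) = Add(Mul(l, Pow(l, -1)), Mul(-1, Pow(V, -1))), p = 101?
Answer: Rational(695, 6) ≈ 115.83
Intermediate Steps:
Function('j')(l, V) = Add(1, Mul(-1, Pow(V, -1)))
Mul(Function('j')(-1, 6), Add(p, 38)) = Mul(Mul(Pow(6, -1), Add(-1, 6)), Add(101, 38)) = Mul(Mul(Rational(1, 6), 5), 139) = Mul(Rational(5, 6), 139) = Rational(695, 6)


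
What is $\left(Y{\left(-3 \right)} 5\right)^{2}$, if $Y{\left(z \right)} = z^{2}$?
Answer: $2025$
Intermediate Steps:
$\left(Y{\left(-3 \right)} 5\right)^{2} = \left(\left(-3\right)^{2} \cdot 5\right)^{2} = \left(9 \cdot 5\right)^{2} = 45^{2} = 2025$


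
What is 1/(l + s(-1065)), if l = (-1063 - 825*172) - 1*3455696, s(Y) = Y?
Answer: -1/3599724 ≈ -2.7780e-7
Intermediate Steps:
l = -3598659 (l = (-1063 - 141900) - 3455696 = -142963 - 3455696 = -3598659)
1/(l + s(-1065)) = 1/(-3598659 - 1065) = 1/(-3599724) = -1/3599724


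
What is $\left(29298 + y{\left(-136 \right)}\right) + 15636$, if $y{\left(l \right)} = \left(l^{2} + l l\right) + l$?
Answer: $81790$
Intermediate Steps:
$y{\left(l \right)} = l + 2 l^{2}$ ($y{\left(l \right)} = \left(l^{2} + l^{2}\right) + l = 2 l^{2} + l = l + 2 l^{2}$)
$\left(29298 + y{\left(-136 \right)}\right) + 15636 = \left(29298 - 136 \left(1 + 2 \left(-136\right)\right)\right) + 15636 = \left(29298 - 136 \left(1 - 272\right)\right) + 15636 = \left(29298 - -36856\right) + 15636 = \left(29298 + 36856\right) + 15636 = 66154 + 15636 = 81790$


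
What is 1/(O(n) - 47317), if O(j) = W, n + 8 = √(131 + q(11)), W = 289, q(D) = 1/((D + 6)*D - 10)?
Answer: -1/47028 ≈ -2.1264e-5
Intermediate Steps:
q(D) = 1/(-10 + D*(6 + D)) (q(D) = 1/((6 + D)*D - 10) = 1/(D*(6 + D) - 10) = 1/(-10 + D*(6 + D)))
n = -8 + 2*√1026069/177 (n = -8 + √(131 + 1/(-10 + 11² + 6*11)) = -8 + √(131 + 1/(-10 + 121 + 66)) = -8 + √(131 + 1/177) = -8 + √(23188/177) = -8 + 2*√1026069/177 ≈ 3.4458)
O(j) = 289
1/(O(n) - 47317) = 1/(289 - 47317) = 1/(-47028) = -1/47028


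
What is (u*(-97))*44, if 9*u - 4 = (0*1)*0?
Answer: -17072/9 ≈ -1896.9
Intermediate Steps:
u = 4/9 (u = 4/9 + ((0*1)*0)/9 = 4/9 + (0*0)/9 = 4/9 + (⅑)*0 = 4/9 + 0 = 4/9 ≈ 0.44444)
(u*(-97))*44 = ((4/9)*(-97))*44 = -388/9*44 = -17072/9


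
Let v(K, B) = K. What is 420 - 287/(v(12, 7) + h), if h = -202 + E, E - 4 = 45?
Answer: 59507/141 ≈ 422.04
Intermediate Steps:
E = 49 (E = 4 + 45 = 49)
h = -153 (h = -202 + 49 = -153)
420 - 287/(v(12, 7) + h) = 420 - 287/(12 - 153) = 420 - 287/(-141) = 420 - 1/141*(-287) = 420 + 287/141 = 59507/141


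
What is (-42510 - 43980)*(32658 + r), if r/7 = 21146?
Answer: -15627013200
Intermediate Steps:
r = 148022 (r = 7*21146 = 148022)
(-42510 - 43980)*(32658 + r) = (-42510 - 43980)*(32658 + 148022) = -86490*180680 = -15627013200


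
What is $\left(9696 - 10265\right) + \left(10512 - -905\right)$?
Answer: $10848$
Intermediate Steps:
$\left(9696 - 10265\right) + \left(10512 - -905\right) = -569 + \left(10512 + 905\right) = -569 + 11417 = 10848$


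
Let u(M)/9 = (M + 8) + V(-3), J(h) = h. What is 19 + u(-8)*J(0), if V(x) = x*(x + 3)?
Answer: 19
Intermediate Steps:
V(x) = x*(3 + x)
u(M) = 72 + 9*M (u(M) = 9*((M + 8) - 3*(3 - 3)) = 9*((8 + M) - 3*0) = 9*((8 + M) + 0) = 9*(8 + M) = 72 + 9*M)
19 + u(-8)*J(0) = 19 + (72 + 9*(-8))*0 = 19 + (72 - 72)*0 = 19 + 0*0 = 19 + 0 = 19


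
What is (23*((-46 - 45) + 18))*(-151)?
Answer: 253529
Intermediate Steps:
(23*((-46 - 45) + 18))*(-151) = (23*(-91 + 18))*(-151) = (23*(-73))*(-151) = -1679*(-151) = 253529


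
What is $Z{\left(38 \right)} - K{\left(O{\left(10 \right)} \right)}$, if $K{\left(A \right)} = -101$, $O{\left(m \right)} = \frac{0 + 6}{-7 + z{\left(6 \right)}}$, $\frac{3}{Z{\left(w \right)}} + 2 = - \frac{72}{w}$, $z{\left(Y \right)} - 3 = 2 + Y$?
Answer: $\frac{7417}{74} \approx 100.23$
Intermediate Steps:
$z{\left(Y \right)} = 5 + Y$ ($z{\left(Y \right)} = 3 + \left(2 + Y\right) = 5 + Y$)
$Z{\left(w \right)} = \frac{3}{-2 - \frac{72}{w}}$
$O{\left(m \right)} = \frac{3}{2}$ ($O{\left(m \right)} = \frac{0 + 6}{-7 + \left(5 + 6\right)} = \frac{6}{-7 + 11} = \frac{6}{4} = 6 \cdot \frac{1}{4} = \frac{3}{2}$)
$Z{\left(38 \right)} - K{\left(O{\left(10 \right)} \right)} = \left(-3\right) 38 \frac{1}{72 + 2 \cdot 38} - -101 = \left(-3\right) 38 \frac{1}{72 + 76} + 101 = \left(-3\right) 38 \cdot \frac{1}{148} + 101 = - \frac{57}{74} + 101 = \frac{7417}{74}$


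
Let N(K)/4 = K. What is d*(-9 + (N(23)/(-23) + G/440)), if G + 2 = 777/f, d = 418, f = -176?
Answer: -19149131/3520 ≈ -5440.1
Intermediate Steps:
N(K) = 4*K
G = -1129/176 (G = -2 + 777/(-176) = -2 + 777*(-1/176) = -2 - 777/176 = -1129/176 ≈ -6.4148)
d*(-9 + (N(23)/(-23) + G/440)) = 418*(-9 + ((4*23)/(-23) - 1129/176/440)) = 418*(-9 + (92*(-1/23) - 1129/176*1/440)) = 418*(-9 + (-4 - 1129/77440)) = 418*(-9 - 310889/77440) = 418*(-1007849/77440) = -19149131/3520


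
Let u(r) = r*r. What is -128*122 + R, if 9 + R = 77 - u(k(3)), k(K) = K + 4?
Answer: -15597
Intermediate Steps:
k(K) = 4 + K
u(r) = r²
R = 19 (R = -9 + (77 - (4 + 3)²) = -9 + (77 - 1*7²) = -9 + (77 - 1*49) = -9 + (77 - 49) = -9 + 28 = 19)
-128*122 + R = -128*122 + 19 = -15616 + 19 = -15597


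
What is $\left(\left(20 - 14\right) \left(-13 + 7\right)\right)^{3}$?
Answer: $-46656$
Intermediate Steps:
$\left(\left(20 - 14\right) \left(-13 + 7\right)\right)^{3} = \left(6 \left(-6\right)\right)^{3} = \left(-36\right)^{3} = -46656$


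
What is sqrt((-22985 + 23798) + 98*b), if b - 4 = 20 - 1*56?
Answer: I*sqrt(2323) ≈ 48.198*I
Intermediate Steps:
b = -32 (b = 4 + (20 - 1*56) = 4 + (20 - 56) = 4 - 36 = -32)
sqrt((-22985 + 23798) + 98*b) = sqrt((-22985 + 23798) + 98*(-32)) = sqrt(813 - 3136) = sqrt(-2323) = I*sqrt(2323)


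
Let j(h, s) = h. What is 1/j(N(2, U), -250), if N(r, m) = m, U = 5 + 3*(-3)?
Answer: -¼ ≈ -0.25000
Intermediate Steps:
U = -4 (U = 5 - 9 = -4)
1/j(N(2, U), -250) = 1/(-4) = -¼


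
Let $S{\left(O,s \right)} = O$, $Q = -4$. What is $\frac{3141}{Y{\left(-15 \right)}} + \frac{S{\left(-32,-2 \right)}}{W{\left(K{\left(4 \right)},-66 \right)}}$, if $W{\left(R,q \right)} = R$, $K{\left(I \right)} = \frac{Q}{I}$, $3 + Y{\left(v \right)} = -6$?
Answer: $-317$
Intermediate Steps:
$Y{\left(v \right)} = -9$ ($Y{\left(v \right)} = -3 - 6 = -9$)
$K{\left(I \right)} = - \frac{4}{I}$
$\frac{3141}{Y{\left(-15 \right)}} + \frac{S{\left(-32,-2 \right)}}{W{\left(K{\left(4 \right)},-66 \right)}} = \frac{3141}{-9} - \frac{32}{\left(-4\right) \frac{1}{4}} = 3141 \left(- \frac{1}{9}\right) - \frac{32}{\left(-4\right) \frac{1}{4}} = -349 - \frac{32}{-1} = -349 - -32 = -349 + 32 = -317$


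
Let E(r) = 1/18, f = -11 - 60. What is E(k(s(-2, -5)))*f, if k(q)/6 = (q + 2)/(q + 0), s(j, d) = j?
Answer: -71/18 ≈ -3.9444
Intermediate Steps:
f = -71
k(q) = 6*(2 + q)/q (k(q) = 6*((q + 2)/(q + 0)) = 6*((2 + q)/q) = 6*(2 + q)/q)
E(r) = 1/18 (E(r) = 1*(1/18) = 1/18)
E(k(s(-2, -5)))*f = (1/18)*(-71) = -71/18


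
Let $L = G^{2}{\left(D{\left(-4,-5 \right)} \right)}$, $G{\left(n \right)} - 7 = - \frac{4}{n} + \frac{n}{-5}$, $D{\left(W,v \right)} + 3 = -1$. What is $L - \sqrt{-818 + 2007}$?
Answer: $\frac{1936}{25} - \sqrt{1189} \approx 42.958$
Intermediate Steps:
$D{\left(W,v \right)} = -4$ ($D{\left(W,v \right)} = -3 - 1 = -4$)
$G{\left(n \right)} = 7 - \frac{4}{n} - \frac{n}{5}$ ($G{\left(n \right)} = 7 + \left(- \frac{4}{n} + \frac{n}{-5}\right) = 7 + \left(- \frac{4}{n} + n \left(- \frac{1}{5}\right)\right) = 7 - \left(\frac{4}{n} + \frac{n}{5}\right) = 7 - \frac{4}{n} - \frac{n}{5}$)
$L = \frac{1936}{25}$ ($L = \left(7 - \frac{4}{-4} - - \frac{4}{5}\right)^{2} = \left(7 - -1 + \frac{4}{5}\right)^{2} = \left(7 + 1 + \frac{4}{5}\right)^{2} = \left(\frac{44}{5}\right)^{2} = \frac{1936}{25} \approx 77.44$)
$L - \sqrt{-818 + 2007} = \frac{1936}{25} - \sqrt{-818 + 2007} = \frac{1936}{25} - \sqrt{1189}$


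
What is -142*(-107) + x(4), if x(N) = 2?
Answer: 15196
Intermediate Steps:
-142*(-107) + x(4) = -142*(-107) + 2 = 15194 + 2 = 15196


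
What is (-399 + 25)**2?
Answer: 139876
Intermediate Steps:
(-399 + 25)**2 = (-374)**2 = 139876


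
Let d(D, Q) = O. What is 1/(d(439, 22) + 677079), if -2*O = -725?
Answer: 2/1354883 ≈ 1.4761e-6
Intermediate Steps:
O = 725/2 (O = -½*(-725) = 725/2 ≈ 362.50)
d(D, Q) = 725/2
1/(d(439, 22) + 677079) = 1/(725/2 + 677079) = 1/(1354883/2) = 2/1354883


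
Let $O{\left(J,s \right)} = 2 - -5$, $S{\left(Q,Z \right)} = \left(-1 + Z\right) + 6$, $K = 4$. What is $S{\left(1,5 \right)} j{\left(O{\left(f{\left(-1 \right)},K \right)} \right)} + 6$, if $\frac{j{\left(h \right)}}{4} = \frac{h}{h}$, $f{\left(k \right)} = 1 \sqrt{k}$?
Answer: $46$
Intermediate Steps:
$f{\left(k \right)} = \sqrt{k}$
$S{\left(Q,Z \right)} = 5 + Z$
$O{\left(J,s \right)} = 7$ ($O{\left(J,s \right)} = 2 + 5 = 7$)
$j{\left(h \right)} = 4$ ($j{\left(h \right)} = 4 \frac{h}{h} = 4 \cdot 1 = 4$)
$S{\left(1,5 \right)} j{\left(O{\left(f{\left(-1 \right)},K \right)} \right)} + 6 = \left(5 + 5\right) 4 + 6 = 10 \cdot 4 + 6 = 40 + 6 = 46$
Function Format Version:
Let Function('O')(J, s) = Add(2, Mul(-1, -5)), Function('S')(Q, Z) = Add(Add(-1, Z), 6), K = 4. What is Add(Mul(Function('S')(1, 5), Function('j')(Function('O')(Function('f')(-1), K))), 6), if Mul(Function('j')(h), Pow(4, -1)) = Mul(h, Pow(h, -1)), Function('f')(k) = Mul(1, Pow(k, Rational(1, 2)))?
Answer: 46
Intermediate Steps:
Function('f')(k) = Pow(k, Rational(1, 2))
Function('S')(Q, Z) = Add(5, Z)
Function('O')(J, s) = 7 (Function('O')(J, s) = Add(2, 5) = 7)
Function('j')(h) = 4 (Function('j')(h) = Mul(4, Mul(h, Pow(h, -1))) = Mul(4, 1) = 4)
Add(Mul(Function('S')(1, 5), Function('j')(Function('O')(Function('f')(-1), K))), 6) = Add(Mul(Add(5, 5), 4), 6) = Add(Mul(10, 4), 6) = Add(40, 6) = 46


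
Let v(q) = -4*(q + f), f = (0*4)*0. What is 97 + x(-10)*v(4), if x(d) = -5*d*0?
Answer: 97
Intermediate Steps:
x(d) = 0
f = 0 (f = 0*0 = 0)
v(q) = -4*q (v(q) = -4*(q + 0) = -4*q)
97 + x(-10)*v(4) = 97 + 0*(-4*4) = 97 + 0*(-16) = 97 + 0 = 97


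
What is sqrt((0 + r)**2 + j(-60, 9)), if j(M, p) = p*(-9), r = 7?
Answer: 4*I*sqrt(2) ≈ 5.6569*I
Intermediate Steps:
j(M, p) = -9*p
sqrt((0 + r)**2 + j(-60, 9)) = sqrt((0 + 7)**2 - 9*9) = sqrt(7**2 - 81) = sqrt(49 - 81) = sqrt(-32) = 4*I*sqrt(2)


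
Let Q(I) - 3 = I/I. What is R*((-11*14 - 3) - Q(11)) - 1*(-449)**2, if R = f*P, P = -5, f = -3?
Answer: -204016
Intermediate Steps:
Q(I) = 4 (Q(I) = 3 + I/I = 3 + 1 = 4)
R = 15 (R = -3*(-5) = 15)
R*((-11*14 - 3) - Q(11)) - 1*(-449)**2 = 15*((-11*14 - 3) - 1*4) - 1*(-449)**2 = 15*((-154 - 3) - 4) - 1*201601 = 15*(-157 - 4) - 201601 = 15*(-161) - 201601 = -2415 - 201601 = -204016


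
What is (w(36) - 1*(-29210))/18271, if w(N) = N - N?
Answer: 29210/18271 ≈ 1.5987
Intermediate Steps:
w(N) = 0
(w(36) - 1*(-29210))/18271 = (0 - 1*(-29210))/18271 = (0 + 29210)*(1/18271) = 29210*(1/18271) = 29210/18271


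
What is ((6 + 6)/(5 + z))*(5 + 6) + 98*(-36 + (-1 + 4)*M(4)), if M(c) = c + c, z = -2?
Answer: -1132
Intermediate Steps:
M(c) = 2*c
((6 + 6)/(5 + z))*(5 + 6) + 98*(-36 + (-1 + 4)*M(4)) = ((6 + 6)/(5 - 2))*(5 + 6) + 98*(-36 + (-1 + 4)*(2*4)) = (12/3)*11 + 98*(-36 + 3*8) = (12*(⅓))*11 + 98*(-36 + 24) = 4*11 + 98*(-12) = 44 - 1176 = -1132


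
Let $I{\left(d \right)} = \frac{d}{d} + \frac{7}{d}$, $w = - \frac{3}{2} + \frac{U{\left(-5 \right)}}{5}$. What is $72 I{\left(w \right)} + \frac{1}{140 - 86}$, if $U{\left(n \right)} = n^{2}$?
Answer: $\frac{11665}{54} \approx 216.02$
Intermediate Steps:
$w = \frac{7}{2}$ ($w = - \frac{3}{2} + \frac{\left(-5\right)^{2}}{5} = \left(-3\right) \frac{1}{2} + 25 \cdot \frac{1}{5} = - \frac{3}{2} + 5 = \frac{7}{2} \approx 3.5$)
$I{\left(d \right)} = 1 + \frac{7}{d}$
$72 I{\left(w \right)} + \frac{1}{140 - 86} = 72 \frac{7 + \frac{7}{2}}{\frac{7}{2}} + \frac{1}{140 - 86} = 72 \cdot \frac{2}{7} \cdot \frac{21}{2} + \frac{1}{54} = 72 \cdot 3 + \frac{1}{54} = 216 + \frac{1}{54} = \frac{11665}{54}$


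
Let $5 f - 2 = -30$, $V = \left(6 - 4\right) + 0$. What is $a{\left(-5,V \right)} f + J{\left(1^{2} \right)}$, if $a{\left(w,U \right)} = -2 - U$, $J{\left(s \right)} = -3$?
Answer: $\frac{97}{5} \approx 19.4$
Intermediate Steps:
$V = 2$ ($V = 2 + 0 = 2$)
$f = - \frac{28}{5}$ ($f = \frac{2}{5} + \frac{1}{5} \left(-30\right) = \frac{2}{5} - 6 = - \frac{28}{5} \approx -5.6$)
$a{\left(-5,V \right)} f + J{\left(1^{2} \right)} = \left(-2 - 2\right) \left(- \frac{28}{5}\right) - 3 = \left(-4\right) \left(- \frac{28}{5}\right) - 3 = \frac{112}{5} - 3 = \frac{97}{5}$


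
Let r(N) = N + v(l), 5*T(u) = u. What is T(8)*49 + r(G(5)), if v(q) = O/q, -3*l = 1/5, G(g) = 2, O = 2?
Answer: 252/5 ≈ 50.400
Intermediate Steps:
l = -1/15 (l = -⅓/5 = -⅓*⅕ = -1/15 ≈ -0.066667)
T(u) = u/5
v(q) = 2/q
r(N) = -30 + N (r(N) = N + 2/(-1/15) = N + 2*(-15) = N - 30 = -30 + N)
T(8)*49 + r(G(5)) = ((⅕)*8)*49 + (-30 + 2) = (8/5)*49 - 28 = 392/5 - 28 = 252/5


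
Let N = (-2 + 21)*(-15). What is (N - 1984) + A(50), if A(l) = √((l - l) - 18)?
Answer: -2269 + 3*I*√2 ≈ -2269.0 + 4.2426*I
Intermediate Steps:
A(l) = 3*I*√2 (A(l) = √(0 - 18) = √(-18) = 3*I*√2)
N = -285 (N = 19*(-15) = -285)
(N - 1984) + A(50) = (-285 - 1984) + 3*I*√2 = -2269 + 3*I*√2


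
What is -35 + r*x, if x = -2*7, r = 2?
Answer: -63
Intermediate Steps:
x = -14
-35 + r*x = -35 + 2*(-14) = -35 - 28 = -63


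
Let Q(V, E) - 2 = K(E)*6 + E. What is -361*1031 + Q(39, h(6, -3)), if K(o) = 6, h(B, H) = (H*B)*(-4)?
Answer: -372081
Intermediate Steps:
h(B, H) = -4*B*H (h(B, H) = (B*H)*(-4) = -4*B*H)
Q(V, E) = 38 + E (Q(V, E) = 2 + (6*6 + E) = 2 + (36 + E) = 38 + E)
-361*1031 + Q(39, h(6, -3)) = -361*1031 + (38 - 4*6*(-3)) = -372191 + (38 + 72) = -372191 + 110 = -372081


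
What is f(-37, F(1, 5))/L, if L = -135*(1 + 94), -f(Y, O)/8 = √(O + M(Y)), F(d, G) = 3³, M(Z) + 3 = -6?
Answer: 8*√2/4275 ≈ 0.0026465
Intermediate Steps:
M(Z) = -9 (M(Z) = -3 - 6 = -9)
F(d, G) = 27
f(Y, O) = -8*√(-9 + O) (f(Y, O) = -8*√(O - 9) = -8*√(-9 + O))
L = -12825 (L = -135*95 = -12825)
f(-37, F(1, 5))/L = -8*√(-9 + 27)/(-12825) = -24*√2*(-1/12825) = 8*√2/4275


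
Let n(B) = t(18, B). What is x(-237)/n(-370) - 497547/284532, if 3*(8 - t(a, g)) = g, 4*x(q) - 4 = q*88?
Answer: -774304911/18684268 ≈ -41.442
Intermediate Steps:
x(q) = 1 + 22*q (x(q) = 1 + (q*88)/4 = 1 + (88*q)/4 = 1 + 22*q)
t(a, g) = 8 - g/3
n(B) = 8 - B/3
x(-237)/n(-370) - 497547/284532 = (1 + 22*(-237))/(8 - ⅓*(-370)) - 497547/284532 = (1 - 5214)/(8 + 370/3) - 497547*1/284532 = -5213/394/3 - 165849/94844 = -5213*3/394 - 165849/94844 = -15639/394 - 165849/94844 = -774304911/18684268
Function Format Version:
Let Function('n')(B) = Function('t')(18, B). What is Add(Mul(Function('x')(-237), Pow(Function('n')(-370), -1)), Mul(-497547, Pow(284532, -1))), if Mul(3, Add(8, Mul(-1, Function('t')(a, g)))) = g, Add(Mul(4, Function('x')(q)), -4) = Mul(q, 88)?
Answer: Rational(-774304911, 18684268) ≈ -41.442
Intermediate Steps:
Function('x')(q) = Add(1, Mul(22, q)) (Function('x')(q) = Add(1, Mul(Rational(1, 4), Mul(q, 88))) = Add(1, Mul(Rational(1, 4), Mul(88, q))) = Add(1, Mul(22, q)))
Function('t')(a, g) = Add(8, Mul(Rational(-1, 3), g))
Function('n')(B) = Add(8, Mul(Rational(-1, 3), B))
Add(Mul(Function('x')(-237), Pow(Function('n')(-370), -1)), Mul(-497547, Pow(284532, -1))) = Add(Mul(Add(1, Mul(22, -237)), Pow(Add(8, Mul(Rational(-1, 3), -370)), -1)), Mul(-497547, Pow(284532, -1))) = Add(Mul(Add(1, -5214), Pow(Add(8, Rational(370, 3)), -1)), Mul(-497547, Rational(1, 284532))) = Add(Mul(-5213, Pow(Rational(394, 3), -1)), Rational(-165849, 94844)) = Add(Mul(-5213, Rational(3, 394)), Rational(-165849, 94844)) = Add(Rational(-15639, 394), Rational(-165849, 94844)) = Rational(-774304911, 18684268)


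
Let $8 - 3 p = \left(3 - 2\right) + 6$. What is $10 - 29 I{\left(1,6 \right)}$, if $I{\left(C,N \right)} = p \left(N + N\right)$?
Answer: $-106$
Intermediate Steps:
$p = \frac{1}{3}$ ($p = \frac{8}{3} - \frac{\left(3 - 2\right) + 6}{3} = \frac{8}{3} - \frac{1 + 6}{3} = \frac{8}{3} - \frac{7}{3} = \frac{1}{3} \approx 0.33333$)
$I{\left(C,N \right)} = \frac{2 N}{3}$ ($I{\left(C,N \right)} = \frac{N + N}{3} = \frac{2 N}{3}$)
$10 - 29 I{\left(1,6 \right)} = 10 - 29 \cdot \frac{2}{3} \cdot 6 = 10 - 116 = -106$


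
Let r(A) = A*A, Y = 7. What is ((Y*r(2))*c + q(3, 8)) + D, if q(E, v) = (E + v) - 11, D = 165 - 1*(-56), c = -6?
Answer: 53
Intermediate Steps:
D = 221 (D = 165 + 56 = 221)
q(E, v) = -11 + E + v
r(A) = A²
((Y*r(2))*c + q(3, 8)) + D = ((7*2²)*(-6) + (-11 + 3 + 8)) + 221 = ((7*4)*(-6) + 0) + 221 = (28*(-6) + 0) + 221 = (-168 + 0) + 221 = -168 + 221 = 53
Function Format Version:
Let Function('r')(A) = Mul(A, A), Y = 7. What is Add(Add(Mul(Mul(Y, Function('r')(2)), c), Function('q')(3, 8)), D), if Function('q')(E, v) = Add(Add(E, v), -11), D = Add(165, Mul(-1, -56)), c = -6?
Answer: 53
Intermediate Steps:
D = 221 (D = Add(165, 56) = 221)
Function('q')(E, v) = Add(-11, E, v)
Function('r')(A) = Pow(A, 2)
Add(Add(Mul(Mul(Y, Function('r')(2)), c), Function('q')(3, 8)), D) = Add(Add(Mul(Mul(7, Pow(2, 2)), -6), Add(-11, 3, 8)), 221) = Add(Add(Mul(Mul(7, 4), -6), 0), 221) = Add(Add(Mul(28, -6), 0), 221) = Add(Add(-168, 0), 221) = Add(-168, 221) = 53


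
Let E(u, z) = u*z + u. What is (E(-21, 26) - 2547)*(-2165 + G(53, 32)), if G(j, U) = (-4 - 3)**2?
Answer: 6589224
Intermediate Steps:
E(u, z) = u + u*z
G(j, U) = 49 (G(j, U) = (-7)**2 = 49)
(E(-21, 26) - 2547)*(-2165 + G(53, 32)) = (-21*(1 + 26) - 2547)*(-2165 + 49) = (-21*27 - 2547)*(-2116) = (-567 - 2547)*(-2116) = -3114*(-2116) = 6589224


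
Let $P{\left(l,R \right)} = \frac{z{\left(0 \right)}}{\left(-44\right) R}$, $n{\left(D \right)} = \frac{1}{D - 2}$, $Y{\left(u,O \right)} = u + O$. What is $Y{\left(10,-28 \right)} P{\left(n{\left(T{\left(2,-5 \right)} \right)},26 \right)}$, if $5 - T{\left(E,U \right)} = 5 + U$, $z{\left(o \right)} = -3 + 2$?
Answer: $- \frac{9}{572} \approx -0.015734$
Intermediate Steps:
$z{\left(o \right)} = -1$
$T{\left(E,U \right)} = - U$ ($T{\left(E,U \right)} = 5 - \left(5 + U\right) = - U$)
$Y{\left(u,O \right)} = O + u$
$n{\left(D \right)} = \frac{1}{-2 + D}$
$P{\left(l,R \right)} = \frac{1}{44 R}$ ($P{\left(l,R \right)} = - \frac{1}{\left(-44\right) R} = - \frac{-1}{44 R} = \frac{1}{44 R}$)
$Y{\left(10,-28 \right)} P{\left(n{\left(T{\left(2,-5 \right)} \right)},26 \right)} = \left(-28 + 10\right) \frac{1}{44 \cdot 26} = - 18 \cdot \frac{1}{44} \cdot \frac{1}{26} = \left(-18\right) \frac{1}{1144} = - \frac{9}{572}$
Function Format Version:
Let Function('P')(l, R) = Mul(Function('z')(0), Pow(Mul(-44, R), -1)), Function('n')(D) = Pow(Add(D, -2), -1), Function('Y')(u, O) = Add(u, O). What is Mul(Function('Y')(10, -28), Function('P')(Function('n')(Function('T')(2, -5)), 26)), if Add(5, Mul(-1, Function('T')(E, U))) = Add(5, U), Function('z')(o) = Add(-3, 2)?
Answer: Rational(-9, 572) ≈ -0.015734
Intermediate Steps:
Function('z')(o) = -1
Function('T')(E, U) = Mul(-1, U) (Function('T')(E, U) = Add(5, Mul(-1, Add(5, U))) = Add(5, Add(-5, Mul(-1, U))) = Mul(-1, U))
Function('Y')(u, O) = Add(O, u)
Function('n')(D) = Pow(Add(-2, D), -1)
Function('P')(l, R) = Mul(Rational(1, 44), Pow(R, -1)) (Function('P')(l, R) = Mul(-1, Pow(Mul(-44, R), -1)) = Mul(-1, Mul(Rational(-1, 44), Pow(R, -1))) = Mul(Rational(1, 44), Pow(R, -1)))
Mul(Function('Y')(10, -28), Function('P')(Function('n')(Function('T')(2, -5)), 26)) = Mul(Add(-28, 10), Mul(Rational(1, 44), Pow(26, -1))) = Mul(-18, Mul(Rational(1, 44), Rational(1, 26))) = Mul(-18, Rational(1, 1144)) = Rational(-9, 572)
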